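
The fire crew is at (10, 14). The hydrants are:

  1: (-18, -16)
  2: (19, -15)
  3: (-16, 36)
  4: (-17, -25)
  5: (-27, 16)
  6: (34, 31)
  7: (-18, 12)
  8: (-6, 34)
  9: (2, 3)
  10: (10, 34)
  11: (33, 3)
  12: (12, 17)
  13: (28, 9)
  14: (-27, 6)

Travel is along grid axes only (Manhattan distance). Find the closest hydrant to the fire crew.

Distances from (10, 14):
1: 58
2: 38
3: 48
4: 66
5: 39
6: 41
7: 30
8: 36
9: 19
10: 20
11: 34
12: 5
13: 23
14: 45
Minimum: 12 at 5.

12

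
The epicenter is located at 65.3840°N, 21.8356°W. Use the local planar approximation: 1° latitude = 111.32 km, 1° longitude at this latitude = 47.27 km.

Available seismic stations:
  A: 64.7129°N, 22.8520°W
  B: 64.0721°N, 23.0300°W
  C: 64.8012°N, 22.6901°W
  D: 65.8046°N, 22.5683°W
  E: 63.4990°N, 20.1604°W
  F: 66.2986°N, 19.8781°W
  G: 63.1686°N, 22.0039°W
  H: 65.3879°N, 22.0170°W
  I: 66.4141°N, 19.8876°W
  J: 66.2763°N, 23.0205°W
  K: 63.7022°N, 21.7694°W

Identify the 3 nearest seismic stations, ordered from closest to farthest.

H, D, C

Distances from 65.3840°N, 21.8356°W:
A: 88.8226 km
B: 156.5744 km
C: 76.4238 km
D: 58.2391 km
E: 224.2824 km
F: 137.5788 km
G: 246.7466 km
H: 8.5858 km
I: 147.0662 km
J: 114.0340 km
K: 187.2441 km
Sorted: H (8.5858 km) < D (58.2391 km) < C (76.4238 km) < A (88.8226 km) < J (114.0340 km) < …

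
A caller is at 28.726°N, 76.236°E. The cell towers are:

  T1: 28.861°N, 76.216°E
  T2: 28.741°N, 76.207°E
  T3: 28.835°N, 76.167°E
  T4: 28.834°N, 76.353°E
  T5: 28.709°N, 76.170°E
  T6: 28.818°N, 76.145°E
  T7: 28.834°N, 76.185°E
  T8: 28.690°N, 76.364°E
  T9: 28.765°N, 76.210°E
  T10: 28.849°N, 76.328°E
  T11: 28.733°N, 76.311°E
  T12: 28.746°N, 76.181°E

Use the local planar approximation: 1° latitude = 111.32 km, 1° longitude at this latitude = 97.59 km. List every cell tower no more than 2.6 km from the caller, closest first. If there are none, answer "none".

none

Distances from 28.726°N, 76.236°E:
T1: √((0.135·111.32)² + (-0.020·97.59)²) = √(225.84680 + 3.80952) = 15.154 km
T2: √((0.015·111.32)² + (-0.029·97.59)²) = √(2.78823 + 8.00952) = 3.286 km
T3: √((0.109·111.32)² + (-0.069·97.59)²) = √(147.23104 + 45.34285) = 13.877 km
T4: √((0.108·111.32)² + (0.117·97.59)²) = √(144.54195 + 130.37141) = 16.581 km
T5: √((-0.017·111.32)² + (-0.066·97.59)²) = √(3.58133 + 41.48571) = 6.713 km
T6: √((0.092·111.32)² + (-0.091·97.59)²) = √(104.88709 + 78.86665) = 13.556 km
T7: √((0.108·111.32)² + (-0.051·97.59)²) = √(144.54195 + 24.77142) = 13.012 km
T8: √((-0.036·111.32)² + (0.128·97.59)²) = √(16.06022 + 156.03807) = 13.119 km
T9: √((0.039·111.32)² + (-0.026·97.59)²) = √(18.84845 + 6.43809) = 5.029 km
T10: √((0.123·111.32)² + (0.092·97.59)²) = √(187.48072 + 80.60951) = 16.373 km
T11: √((0.007·111.32)² + (0.075·97.59)²) = √(0.60721 + 53.57142) = 7.361 km
T12: √((0.020·111.32)² + (-0.055·97.59)²) = √(4.95686 + 28.80952) = 5.811 km
Threshold 2.6 km: none within range.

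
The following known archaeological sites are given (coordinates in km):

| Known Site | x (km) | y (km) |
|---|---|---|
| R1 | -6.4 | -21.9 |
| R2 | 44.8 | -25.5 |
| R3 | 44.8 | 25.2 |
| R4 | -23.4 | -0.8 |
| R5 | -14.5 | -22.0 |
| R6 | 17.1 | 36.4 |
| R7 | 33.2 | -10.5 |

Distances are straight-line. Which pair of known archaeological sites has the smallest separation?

R1 and R5

Pairwise distances:
R1–R2: 51.3 km
R1–R3: 69.6 km
R1–R4: 27.1 km
R1–R5: 8.1 km
R1–R6: 62.9 km
R1–R7: 41.2 km
R2–R3: 50.7 km
R2–R4: 72.5 km
R2–R5: 59.4 km
R2–R6: 67.8 km
R2–R7: 19.0 km
R3–R4: 73.0 km
R3–R5: 75.8 km
R3–R6: 29.9 km
R3–R7: 37.5 km
R4–R5: 23.0 km
R4–R6: 55.0 km
R4–R7: 57.4 km
R5–R6: 66.4 km
R5–R7: 49.1 km
R6–R7: 49.6 km
Closest pair: R1–R5 at 8.1 km.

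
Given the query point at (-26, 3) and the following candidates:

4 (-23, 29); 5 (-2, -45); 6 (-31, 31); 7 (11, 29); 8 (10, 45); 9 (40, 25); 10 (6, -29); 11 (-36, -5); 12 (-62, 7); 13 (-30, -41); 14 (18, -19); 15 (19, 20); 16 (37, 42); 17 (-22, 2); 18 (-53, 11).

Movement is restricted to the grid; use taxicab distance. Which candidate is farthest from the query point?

Distances from (-26, 3):
4: |3| + |26| = 3 + 26 = 29
5: |24| + |-48| = 24 + 48 = 72
6: |-5| + |28| = 5 + 28 = 33
7: |37| + |26| = 37 + 26 = 63
8: |36| + |42| = 36 + 42 = 78
9: |66| + |22| = 66 + 22 = 88
10: |32| + |-32| = 32 + 32 = 64
11: |-10| + |-8| = 10 + 8 = 18
12: |-36| + |4| = 36 + 4 = 40
13: |-4| + |-44| = 4 + 44 = 48
14: |44| + |-22| = 44 + 22 = 66
15: |45| + |17| = 45 + 17 = 62
16: |63| + |39| = 63 + 39 = 102
17: |4| + |-1| = 4 + 1 = 5
18: |-27| + |8| = 27 + 8 = 35
Maximum: 16 at 102.

16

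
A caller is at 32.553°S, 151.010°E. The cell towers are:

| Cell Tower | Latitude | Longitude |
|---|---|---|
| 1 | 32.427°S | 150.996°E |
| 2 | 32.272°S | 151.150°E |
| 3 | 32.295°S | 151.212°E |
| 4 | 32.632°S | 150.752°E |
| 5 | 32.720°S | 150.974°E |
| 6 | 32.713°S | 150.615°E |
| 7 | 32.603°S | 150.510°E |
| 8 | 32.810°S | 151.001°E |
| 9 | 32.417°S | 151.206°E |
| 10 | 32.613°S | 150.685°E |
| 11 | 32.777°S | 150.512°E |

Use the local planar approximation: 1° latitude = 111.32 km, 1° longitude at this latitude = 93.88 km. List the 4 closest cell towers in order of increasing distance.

1, 5, 9, 4

Distances from 32.553°S, 151.010°E:
1: 14.088 km
2: 33.930 km
3: 34.416 km
4: 25.768 km
5: 18.895 km
6: 41.138 km
7: 47.269 km
8: 28.622 km
9: 23.828 km
10: 31.234 km
11: 52.986 km
Sorted: 1 (14.088 km) < 5 (18.895 km) < 9 (23.828 km) < 4 (25.768 km) < 8 (28.622 km) < 10 (31.234 km) < …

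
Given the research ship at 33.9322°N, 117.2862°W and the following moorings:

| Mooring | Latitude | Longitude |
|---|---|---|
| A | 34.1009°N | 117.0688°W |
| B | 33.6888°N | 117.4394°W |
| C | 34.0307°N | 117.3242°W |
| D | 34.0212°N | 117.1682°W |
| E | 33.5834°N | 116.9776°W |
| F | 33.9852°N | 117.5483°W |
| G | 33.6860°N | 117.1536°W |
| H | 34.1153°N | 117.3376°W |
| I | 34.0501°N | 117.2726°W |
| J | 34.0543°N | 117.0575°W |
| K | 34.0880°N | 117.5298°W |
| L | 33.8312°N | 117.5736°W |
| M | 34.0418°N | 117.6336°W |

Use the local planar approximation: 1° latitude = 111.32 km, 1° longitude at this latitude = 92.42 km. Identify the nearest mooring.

C

Distances from 33.9322°N, 117.2862°W:
A: 27.5022 km
B: 30.5716 km
C: 11.5137 km
D: 14.7340 km
E: 48.1776 km
F: 24.9314 km
G: 30.0221 km
H: 20.9289 km
I: 13.1847 km
J: 25.1296 km
K: 28.4194 km
L: 28.8431 km
M: 34.3467 km
Minimum: C at 11.5137 km.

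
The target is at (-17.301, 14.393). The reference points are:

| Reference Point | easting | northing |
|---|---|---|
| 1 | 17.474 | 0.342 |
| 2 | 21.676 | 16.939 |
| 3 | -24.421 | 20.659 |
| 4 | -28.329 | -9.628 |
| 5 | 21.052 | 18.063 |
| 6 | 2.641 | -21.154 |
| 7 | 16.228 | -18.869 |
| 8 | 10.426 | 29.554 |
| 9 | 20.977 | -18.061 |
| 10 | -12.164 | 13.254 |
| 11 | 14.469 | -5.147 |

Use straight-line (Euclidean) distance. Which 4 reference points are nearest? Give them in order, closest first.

Distances from (-17.301, 14.393):
1: 37.506
2: 39.060
3: 9.485
4: 26.432
5: 38.528
6: 40.759
7: 47.229
8: 31.601
9: 50.184
10: 5.262
11: 37.298
Sorted: 10 (5.262) < 3 (9.485) < 4 (26.432) < 8 (31.601) < 11 (37.298) < 1 (37.506) < …

10, 3, 4, 8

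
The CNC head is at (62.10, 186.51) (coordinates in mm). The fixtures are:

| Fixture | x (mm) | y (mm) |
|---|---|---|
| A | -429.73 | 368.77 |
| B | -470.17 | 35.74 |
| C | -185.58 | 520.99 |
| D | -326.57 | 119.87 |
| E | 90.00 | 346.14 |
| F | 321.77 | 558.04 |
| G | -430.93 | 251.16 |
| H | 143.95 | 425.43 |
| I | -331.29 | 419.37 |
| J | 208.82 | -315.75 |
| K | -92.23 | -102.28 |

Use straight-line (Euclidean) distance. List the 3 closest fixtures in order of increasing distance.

E, H, K

Distances from (62.10, 186.51):
A: √((-491.83)² + (182.26)²) = √(241896.7489 + 33218.7076) = 524.51 mm
B: √((-532.27)² + (-150.77)²) = √(283311.3529 + 22731.5929) = 553.21 mm
C: √((-247.68)² + (334.48)²) = √(61345.3824 + 111876.8704) = 416.20 mm
D: √((-388.67)² + (-66.64)²) = √(151064.3689 + 4440.8896) = 394.34 mm
E: √((27.90)² + (159.63)²) = √(778.4100 + 25481.7369) = 162.05 mm
F: √((259.67)² + (371.53)²) = √(67428.5089 + 138034.5409) = 453.28 mm
G: √((-493.03)² + (64.65)²) = √(243078.5809 + 4179.6225) = 497.25 mm
H: √((81.85)² + (238.92)²) = √(6699.4225 + 57082.7664) = 252.55 mm
I: √((-393.39)² + (232.86)²) = √(154755.6921 + 54223.7796) = 457.14 mm
J: √((146.72)² + (-502.26)²) = √(21526.7584 + 252265.1076) = 523.25 mm
K: √((-154.33)² + (-288.79)²) = √(23817.7489 + 83399.6641) = 327.44 mm
Sorted: E (162.05 mm) < H (252.55 mm) < K (327.44 mm) < D (394.34 mm) < C (416.20 mm) < …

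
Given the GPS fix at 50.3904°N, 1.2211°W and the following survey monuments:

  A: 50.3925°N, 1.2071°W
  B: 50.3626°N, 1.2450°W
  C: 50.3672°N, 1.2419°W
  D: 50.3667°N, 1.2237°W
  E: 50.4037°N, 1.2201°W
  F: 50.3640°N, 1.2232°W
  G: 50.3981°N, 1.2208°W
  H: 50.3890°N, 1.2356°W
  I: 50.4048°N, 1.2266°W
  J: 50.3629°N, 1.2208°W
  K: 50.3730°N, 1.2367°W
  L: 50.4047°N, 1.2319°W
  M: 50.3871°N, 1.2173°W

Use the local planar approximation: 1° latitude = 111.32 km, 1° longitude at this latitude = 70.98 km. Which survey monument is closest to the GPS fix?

Distances from 50.3904°N, 1.2211°W:
A: √((0.0021·111.32)² + (0.0140·70.98)²) = √(0.054649 + 0.987479) = 1.0208 km
B: √((-0.0278·111.32)² + (-0.0239·70.98)²) = √(9.577143 + 2.877848) = 3.5292 km
C: √((-0.0232·111.32)² + (-0.0208·70.98)²) = √(6.669947 + 2.179710) = 2.9748 km
D: √((-0.0237·111.32)² + (-0.0026·70.98)²) = √(6.960542 + 0.034058) = 2.6447 km
E: √((0.0133·111.32)² + (0.0010·70.98)²) = √(2.192046 + 0.005038) = 1.4823 km
F: √((-0.0264·111.32)² + (-0.0021·70.98)²) = √(8.636828 + 0.022218) = 2.9426 km
G: √((0.0077·111.32)² + (0.0003·70.98)²) = √(0.734730 + 0.000453) = 0.8574 km
H: √((-0.0014·111.32)² + (-0.0145·70.98)²) = √(0.024289 + 1.059273) = 1.0409 km
I: √((0.0144·111.32)² + (-0.0055·70.98)²) = √(2.569635 + 0.152404) = 1.6499 km
J: √((-0.0275·111.32)² + (0.0003·70.98)²) = √(9.371558 + 0.000453) = 3.0614 km
K: √((-0.0174·111.32)² + (-0.0156·70.98)²) = √(3.751845 + 1.226087) = 2.2311 km
L: √((0.0143·111.32)² + (-0.0108·70.98)²) = √(2.534069 + 0.587651) = 1.7668 km
M: √((-0.0033·111.32)² + (0.0038·70.98)²) = √(0.134950 + 0.072751) = 0.4557 km
Minimum: M at 0.4557 km.

M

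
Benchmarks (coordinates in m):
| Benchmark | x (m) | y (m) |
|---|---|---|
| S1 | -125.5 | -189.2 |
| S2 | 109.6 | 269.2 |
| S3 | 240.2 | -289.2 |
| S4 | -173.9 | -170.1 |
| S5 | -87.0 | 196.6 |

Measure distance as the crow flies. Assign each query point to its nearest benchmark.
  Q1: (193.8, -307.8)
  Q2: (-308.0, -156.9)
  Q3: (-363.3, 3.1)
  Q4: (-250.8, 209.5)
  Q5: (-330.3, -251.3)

Q1→S3; Q2→S4; Q3→S4; Q4→S5; Q5→S4

Q1 at (193.8, -307.8):
  S1: √((-319.3)² + (118.6)²) = √(101952.490 + 14065.960) = 340.6 m
  S2: √((-84.2)² + (577.0)²) = √(7089.640 + 332929.000) = 583.1 m
  S3: √((46.4)² + (18.6)²) = √(2152.960 + 345.960) = 50.0 m
  S4: √((-367.7)² + (137.7)²) = √(135203.290 + 18961.290) = 392.6 m
  S5: √((-280.8)² + (504.4)²) = √(78848.640 + 254419.360) = 577.3 m
  → nearest: S3 (50.0 m)
Q2 at (-308.0, -156.9):
  S1: √((182.5)² + (-32.3)²) = √(33306.250 + 1043.290) = 185.3 m
  S2: √((417.6)² + (426.1)²) = √(174389.760 + 181561.210) = 596.6 m
  S3: √((548.2)² + (-132.3)²) = √(300523.240 + 17503.290) = 563.9 m
  S4: √((134.1)² + (-13.2)²) = √(17982.810 + 174.240) = 134.7 m
  S5: √((221.0)² + (353.5)²) = √(48841.000 + 124962.250) = 416.9 m
  → nearest: S4 (134.7 m)
Q3 at (-363.3, 3.1):
  S1: √((237.8)² + (-192.3)²) = √(56548.840 + 36979.290) = 305.8 m
  S2: √((472.9)² + (266.1)²) = √(223634.410 + 70809.210) = 542.6 m
  S3: √((603.5)² + (-292.3)²) = √(364212.250 + 85439.290) = 670.6 m
  S4: √((189.4)² + (-173.2)²) = √(35872.360 + 29998.240) = 256.7 m
  S5: √((276.3)² + (193.5)²) = √(76341.690 + 37442.250) = 337.3 m
  → nearest: S4 (256.7 m)
Q4 at (-250.8, 209.5):
  S1: √((125.3)² + (-398.7)²) = √(15700.090 + 158961.690) = 417.9 m
  S2: √((360.4)² + (59.7)²) = √(129888.160 + 3564.090) = 365.3 m
  S3: √((491.0)² + (-498.7)²) = √(241081.000 + 248701.690) = 699.8 m
  S4: √((76.9)² + (-379.6)²) = √(5913.610 + 144096.160) = 387.3 m
  S5: √((163.8)² + (-12.9)²) = √(26830.440 + 166.410) = 164.3 m
  → nearest: S5 (164.3 m)
Q5 at (-330.3, -251.3):
  S1: √((204.8)² + (62.1)²) = √(41943.040 + 3856.410) = 214.0 m
  S2: √((439.9)² + (520.5)²) = √(193512.010 + 270920.250) = 681.5 m
  S3: √((570.5)² + (-37.9)²) = √(325470.250 + 1436.410) = 571.8 m
  S4: √((156.4)² + (81.2)²) = √(24460.960 + 6593.440) = 176.2 m
  S5: √((243.3)² + (447.9)²) = √(59194.890 + 200614.410) = 509.7 m
  → nearest: S4 (176.2 m)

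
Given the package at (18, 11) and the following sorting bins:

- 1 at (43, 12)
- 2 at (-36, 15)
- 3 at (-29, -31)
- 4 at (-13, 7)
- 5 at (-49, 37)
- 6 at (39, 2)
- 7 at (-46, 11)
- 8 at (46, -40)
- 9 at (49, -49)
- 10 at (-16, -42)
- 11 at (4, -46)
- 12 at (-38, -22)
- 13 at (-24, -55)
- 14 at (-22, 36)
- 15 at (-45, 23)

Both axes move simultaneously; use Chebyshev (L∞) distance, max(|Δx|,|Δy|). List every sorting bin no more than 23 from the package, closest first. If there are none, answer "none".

6

Distances from (18, 11):
1: max(|25|, |1|) = 25
2: max(|-54|, |4|) = 54
3: max(|-47|, |-42|) = 47
4: max(|-31|, |-4|) = 31
5: max(|-67|, |26|) = 67
6: max(|21|, |-9|) = 21
7: max(|-64|, |0|) = 64
8: max(|28|, |-51|) = 51
9: max(|31|, |-60|) = 60
10: max(|-34|, |-53|) = 53
11: max(|-14|, |-57|) = 57
12: max(|-56|, |-33|) = 56
13: max(|-42|, |-66|) = 66
14: max(|-40|, |25|) = 40
15: max(|-63|, |12|) = 63
Threshold 23: 6 (21) is within range.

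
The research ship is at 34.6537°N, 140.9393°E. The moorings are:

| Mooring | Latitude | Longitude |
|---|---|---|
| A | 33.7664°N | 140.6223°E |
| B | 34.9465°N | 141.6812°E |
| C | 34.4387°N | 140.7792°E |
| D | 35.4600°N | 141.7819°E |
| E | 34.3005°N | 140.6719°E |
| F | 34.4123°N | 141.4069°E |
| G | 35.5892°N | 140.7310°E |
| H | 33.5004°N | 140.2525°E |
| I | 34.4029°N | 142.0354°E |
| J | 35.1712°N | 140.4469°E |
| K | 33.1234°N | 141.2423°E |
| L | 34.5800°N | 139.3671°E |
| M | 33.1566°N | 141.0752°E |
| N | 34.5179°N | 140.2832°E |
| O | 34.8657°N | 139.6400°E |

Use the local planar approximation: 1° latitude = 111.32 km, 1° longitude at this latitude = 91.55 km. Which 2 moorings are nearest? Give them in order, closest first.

C, E

Distances from 34.6537°N, 140.9393°E:
A: √((-0.8873·111.32)² + (-0.3170·91.55)²) = √(9756.349697 + 842.238756) = 102.9494 km
B: √((0.2928·111.32)² + (0.7419·91.55)²) = √(1062.401169 + 4613.254770) = 75.3369 km
C: √((-0.2150·111.32)² + (-0.1601·91.55)²) = √(572.826782 + 214.832193) = 28.0653 km
D: √((0.8063·111.32)² + (0.8426·91.55)²) = √(8056.375776 + 5950.584228) = 118.3510 km
E: √((-0.3532·111.32)² + (-0.2674·91.55)²) = √(1545.922739 + 599.293411) = 46.3165 km
F: √((-0.2414·111.32)² + (0.4676·91.55)²) = √(722.139211 + 1832.591645) = 50.5443 km
G: √((0.9355·111.32)² + (-0.2083·91.55)²) = √(10845.110441 + 363.659751) = 105.8715 km
H: √((-1.1533·111.32)² + (-0.6868·91.55)²) = √(16482.799635 + 3953.459282) = 142.9554 km
I: √((-0.2508·111.32)² + (1.0961·91.55)²) = √(779.473688 + 10069.712073) = 104.1594 km
J: √((0.5175·111.32)² + (-0.4924·91.55)²) = √(3318.693186 + 2032.136076) = 73.1494 km
K: √((-1.5303·111.32)² + (0.3030·91.55)²) = √(29020.143246 + 769.488182) = 172.5967 km
L: √((-0.0737·111.32)² + (-1.5722·91.55)²) = √(67.310276 + 20717.258317) = 144.1685 km
M: √((-1.4971·111.32)² + (0.1359·91.55)²) = √(27774.612979 + 154.794530) = 167.1209 km
N: √((-0.1358·111.32)² + (-0.6561·91.55)²) = √(228.531429 + 3607.918950) = 61.9391 km
O: √((0.2120·111.32)² + (-1.2993·91.55)²) = √(556.952448 + 14149.320179) = 121.2694 km
Sorted: C (28.0653 km) < E (46.3165 km) < F (50.5443 km) < N (61.9391 km) < …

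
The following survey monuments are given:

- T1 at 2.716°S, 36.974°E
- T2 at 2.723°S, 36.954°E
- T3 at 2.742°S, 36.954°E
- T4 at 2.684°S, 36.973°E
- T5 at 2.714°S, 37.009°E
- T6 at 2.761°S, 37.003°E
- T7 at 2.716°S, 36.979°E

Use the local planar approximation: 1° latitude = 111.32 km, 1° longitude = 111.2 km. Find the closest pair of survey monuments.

Pairwise distances:
T1–T2: 2.357 km
T1–T3: 3.650 km
T1–T4: 3.564 km
T1–T5: 3.898 km
T1–T6: 5.958 km
T1–T7: 0.556 km
T2–T3: 2.115 km
T2–T4: 4.828 km
T2–T5: 6.198 km
T2–T6: 6.898 km
T2–T7: 2.887 km
T3–T4: 6.793 km
T3–T5: 6.864 km
T3–T6: 5.845 km
T3–T7: 4.013 km
T4–T5: 5.213 km
T4–T6: 9.198 km
T4–T7: 3.624 km
T5–T6: 5.274 km
T5–T7: 3.343 km
T6–T7: 5.676 km
Closest pair: T1–T7 at 0.556 km.

T1 and T7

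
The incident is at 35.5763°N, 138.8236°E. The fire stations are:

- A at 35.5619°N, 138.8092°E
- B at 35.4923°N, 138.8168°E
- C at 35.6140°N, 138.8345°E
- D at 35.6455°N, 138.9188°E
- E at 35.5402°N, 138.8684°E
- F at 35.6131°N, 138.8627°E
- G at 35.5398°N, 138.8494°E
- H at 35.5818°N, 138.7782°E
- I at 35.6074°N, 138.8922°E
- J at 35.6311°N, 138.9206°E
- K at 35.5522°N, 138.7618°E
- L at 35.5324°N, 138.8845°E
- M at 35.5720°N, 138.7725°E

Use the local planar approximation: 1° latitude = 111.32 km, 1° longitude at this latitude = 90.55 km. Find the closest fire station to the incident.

Distances from 35.5763°N, 138.8236°E:
A: √((-0.0144·111.32)² + (-0.0144·90.55)²) = √(2.569635 + 1.700207) = 2.0664 km
B: √((-0.0840·111.32)² + (-0.0068·90.55)²) = √(87.438957 + 0.379136) = 9.3711 km
C: √((0.0377·111.32)² + (0.0109·90.55)²) = √(17.612828 + 0.974159) = 4.3113 km
D: √((0.0692·111.32)² + (0.0952·90.55)²) = √(59.341509 + 74.310607) = 11.5608 km
E: √((-0.0361·111.32)² + (0.0448·90.55)²) = √(16.149564 + 16.456328) = 5.7102 km
F: √((0.0368·111.32)² + (0.0391·90.55)²) = √(16.781935 + 12.535176) = 5.4145 km
G: √((-0.0365·111.32)² + (0.0258·90.55)²) = √(16.509432 + 5.457784) = 4.6869 km
H: √((0.0055·111.32)² + (-0.0454·90.55)²) = √(0.374862 + 16.900074) = 4.1563 km
I: √((0.0311·111.32)² + (0.0686·90.55)²) = √(11.985804 + 38.585590) = 7.1114 km
J: √((0.0548·111.32)² + (0.0970·90.55)²) = √(37.214099 + 77.147237) = 10.6940 km
K: √((-0.0241·111.32)² + (-0.0618·90.55)²) = √(7.197480 + 31.315104) = 6.2059 km
L: √((-0.0439·111.32)² + (0.0609·90.55)²) = √(23.882261 + 30.409655) = 7.3683 km
M: √((-0.0043·111.32)² + (-0.0511·90.55)²) = √(0.229131 + 21.410101) = 4.6518 km
Minimum: A at 2.0664 km.

A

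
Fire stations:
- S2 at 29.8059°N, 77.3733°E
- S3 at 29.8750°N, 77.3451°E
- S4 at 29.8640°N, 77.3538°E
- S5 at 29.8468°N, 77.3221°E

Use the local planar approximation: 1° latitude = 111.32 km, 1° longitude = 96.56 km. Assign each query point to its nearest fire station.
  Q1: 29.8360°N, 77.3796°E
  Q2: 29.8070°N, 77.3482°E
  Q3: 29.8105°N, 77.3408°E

Q1→S2; Q2→S2; Q3→S2

Q1 at 29.8360°N, 77.3796°E:
  S2: √((-0.0301·111.32)² + (-0.0063·96.56)²) = √(11.227405 + 0.370063) = 3.4055 km
  S3: √((0.0390·111.32)² + (-0.0345·96.56)²) = √(18.848449 + 11.097693) = 5.4723 km
  S4: √((0.0280·111.32)² + (-0.0258·96.56)²) = √(9.715440 + 6.206317) = 3.9902 km
  S5: √((0.0108·111.32)² + (-0.0575·96.56)²) = √(1.445419 + 30.826925) = 5.6809 km
  → nearest: S2 (3.4055 km)
Q2 at 29.8070°N, 77.3482°E:
  S2: √((-0.0011·111.32)² + (0.0251·96.56)²) = √(0.014994 + 5.874108) = 2.4267 km
  S3: √((0.0680·111.32)² + (-0.0031·96.56)²) = √(57.301266 + 0.089602) = 7.5757 km
  S4: √((0.0570·111.32)² + (0.0056·96.56)²) = √(40.262071 + 0.292395) = 6.3682 km
  S5: √((0.0398·111.32)² + (-0.0261·96.56)²) = √(19.629649 + 6.351489) = 5.0972 km
  → nearest: S2 (2.4267 km)
Q3 at 29.8105°N, 77.3408°E:
  S2: √((-0.0046·111.32)² + (0.0325·96.56)²) = √(0.262218 + 9.848299) = 3.1797 km
  S3: √((0.0645·111.32)² + (0.0043·96.56)²) = √(51.554410 + 0.172398) = 7.1921 km
  S4: √((0.0535·111.32)² + (0.0130·96.56)²) = √(35.469410 + 1.575728) = 6.0865 km
  S5: √((0.0363·111.32)² + (-0.0187·96.56)²) = √(16.329002 + 3.260451) = 4.4260 km
  → nearest: S2 (3.1797 km)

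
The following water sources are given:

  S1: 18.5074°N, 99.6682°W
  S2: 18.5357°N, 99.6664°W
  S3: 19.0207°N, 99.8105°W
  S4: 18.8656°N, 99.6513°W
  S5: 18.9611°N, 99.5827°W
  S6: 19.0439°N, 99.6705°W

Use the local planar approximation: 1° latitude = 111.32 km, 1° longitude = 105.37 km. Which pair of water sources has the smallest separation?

Pairwise distances:
S1–S2: 3.1561 km
S1–S3: 59.0751 km
S1–S4: 39.9146 km
S1–S5: 51.3031 km
S1–S6: 59.7237 km
S2–S3: 56.0847 km
S2–S4: 36.7589 km
S2–S5: 48.1698 km
S2–S6: 56.5745 km
S3–S4: 24.0729 km
S3–S5: 24.9033 km
S3–S6: 14.9762 km
S4–S5: 12.8557 km
S4–S6: 19.9512 km
S5–S6: 13.0594 km
Closest pair: S1–S2 at 3.1561 km.

S1 and S2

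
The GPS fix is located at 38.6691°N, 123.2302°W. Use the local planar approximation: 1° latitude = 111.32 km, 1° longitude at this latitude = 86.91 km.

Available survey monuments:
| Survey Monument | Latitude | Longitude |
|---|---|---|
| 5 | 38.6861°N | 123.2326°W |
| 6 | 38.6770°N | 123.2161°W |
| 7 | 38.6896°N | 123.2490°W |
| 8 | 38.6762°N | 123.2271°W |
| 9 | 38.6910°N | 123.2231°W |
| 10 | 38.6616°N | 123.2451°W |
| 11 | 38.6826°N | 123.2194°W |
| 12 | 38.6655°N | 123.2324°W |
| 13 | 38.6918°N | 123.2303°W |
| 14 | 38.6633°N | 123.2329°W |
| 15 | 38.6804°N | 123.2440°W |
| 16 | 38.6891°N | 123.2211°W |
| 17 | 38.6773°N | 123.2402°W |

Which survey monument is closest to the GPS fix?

Distances from 38.6691°N, 123.2302°W:
5: √((0.0170·111.32)² + (-0.0024·86.91)²) = √(3.581329 + 0.043507) = 1.9039 km
6: √((0.0079·111.32)² + (0.0141·86.91)²) = √(0.773394 + 1.501681) = 1.5083 km
7: √((0.0205·111.32)² + (-0.0188·86.91)²) = √(5.207798 + 2.669655) = 2.8067 km
8: √((0.0071·111.32)² + (0.0031·86.91)²) = √(0.624688 + 0.072588) = 0.8350 km
9: √((0.0219·111.32)² + (0.0071·86.91)²) = √(5.943395 + 0.380764) = 2.5148 km
10: √((-0.0075·111.32)² + (-0.0149·86.91)²) = √(0.697058 + 1.676919) = 1.5408 km
11: √((0.0135·111.32)² + (0.0108·86.91)²) = √(2.258468 + 0.881023) = 1.7719 km
12: √((-0.0036·111.32)² + (-0.0022·86.91)²) = √(0.160602 + 0.036558) = 0.4440 km
13: √((0.0227·111.32)² + (-0.0001·86.91)²) = √(6.385547 + 0.000076) = 2.5270 km
14: √((-0.0058·111.32)² + (-0.0027·86.91)²) = √(0.416872 + 0.055064) = 0.6870 km
15: √((0.0113·111.32)² + (-0.0138·86.91)²) = √(1.582353 + 1.438460) = 1.7380 km
16: √((0.0200·111.32)² + (0.0091·86.91)²) = √(4.956857 + 0.625493) = 2.3627 km
17: √((0.0082·111.32)² + (-0.0100·86.91)²) = √(0.833248 + 0.755335) = 1.2604 km
Minimum: 12 at 0.4440 km.

12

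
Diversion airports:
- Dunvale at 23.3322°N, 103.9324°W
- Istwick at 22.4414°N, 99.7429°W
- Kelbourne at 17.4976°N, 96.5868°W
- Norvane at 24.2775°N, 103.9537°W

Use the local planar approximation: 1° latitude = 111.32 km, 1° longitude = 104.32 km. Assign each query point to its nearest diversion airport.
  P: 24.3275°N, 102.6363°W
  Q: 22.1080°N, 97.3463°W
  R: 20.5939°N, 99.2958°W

P→Norvane; Q→Istwick; R→Istwick

P at 24.3275°N, 102.6363°W:
  Dunvale: √((-0.9953·111.32)² + (-1.2961·104.32)²) = √(12275.930004 + 18281.514785) = 174.8069 km
  Istwick: √((-1.8861·111.32)² + (2.8934·104.32)²) = √(44083.475388 + 91107.076516) = 367.6827 km
  Kelbourne: √((-6.8299·111.32)² + (6.0495·104.32)²) = √(578062.884061 + 398266.813109) = 988.0940 km
  Norvane: √((-0.0500·111.32)² + (-1.3174·104.32)²) = √(30.980356 + 18887.325938) = 137.5438 km
  → nearest: Norvane (137.5438 km)
Q at 22.1080°N, 97.3463°W:
  Dunvale: √((1.2242·111.32)² + (-6.5861·104.32)²) = √(18571.678021 + 472054.125886) = 700.4469 km
  Istwick: √((0.3334·111.32)² + (-2.3966·104.32)²) = √(1377.455528 + 62506.656177) = 252.7531 km
  Kelbourne: √((-4.6104·111.32)² + (0.7595·104.32)²) = √(263404.753703 + 6277.557699) = 519.3095 km
  Norvane: √((2.1695·111.32)² + (-6.6074·104.32)²) = √(58326.471496 + 475112.388542) = 730.3690 km
  → nearest: Istwick (252.7531 km)
R at 20.5939°N, 99.2958°W:
  Dunvale: √((2.7383·111.32)² + (-4.6366·104.32)²) = √(92919.838897 + 233956.124447) = 571.7307 km
  Istwick: √((1.8475·111.32)² + (-0.4471·104.32)²) = √(42297.557498 + 2175.426910) = 210.8862 km
  Kelbourne: √((-3.0963·111.32)² + (2.7090·104.32)²) = √(118804.382366 + 79864.387784) = 445.7228 km
  Norvane: √((3.6836·111.32)² + (-4.6579·104.32)²) = √(168147.852045 + 236110.596137) = 635.8132 km
  → nearest: Istwick (210.8862 km)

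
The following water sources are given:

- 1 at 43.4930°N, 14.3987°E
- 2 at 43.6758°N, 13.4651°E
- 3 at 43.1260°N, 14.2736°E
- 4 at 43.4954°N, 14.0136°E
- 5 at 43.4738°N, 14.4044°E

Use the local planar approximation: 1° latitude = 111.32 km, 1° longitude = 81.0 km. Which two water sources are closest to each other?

1 and 5

Pairwise distances:
1–5: √((-0.0192·111.32)² + (0.0057·81.0)²) = √(4.568239 + 0.213167) = 2.1866 km
1–4: √((0.0024·111.32)² + (-0.3851·81.0)²) = √(0.071379 + 973.009488) = 31.1942 km
4–5: √((-0.0216·111.32)² + (0.3908·81.0)²) = √(5.781678 + 1002.026363) = 31.7460 km
3–5: √((0.3478·111.32)² + (0.1308·81.0)²) = √(1499.013523 + 112.249787) = 40.1405 km
1–3: √((-0.3670·111.32)² + (-0.1251·81.0)²) = √(1669.085268 + 102.679716) = 42.0923 km
3–4: √((0.3694·111.32)² + (-0.2600·81.0)²) = √(1690.986645 + 443.523600) = 46.2008 km
2–4: √((-0.1804·111.32)² + (0.5485·81.0)²) = √(403.291865 + 1973.891612) = 48.7564 km
1–2: √((0.1828·111.32)² + (-0.9336·81.0)²) = √(414.093848 + 5718.626387) = 78.3117 km
2–5: √((-0.2020·111.32)² + (0.9393·81.0)²) = √(505.648978 + 5788.668539) = 79.3367 km
2–3: √((-0.5498·111.32)² + (0.8085·81.0)²) = √(3745.897300 + 4288.743632) = 89.6362 km
Closest pair: 1–5 at 2.1866 km.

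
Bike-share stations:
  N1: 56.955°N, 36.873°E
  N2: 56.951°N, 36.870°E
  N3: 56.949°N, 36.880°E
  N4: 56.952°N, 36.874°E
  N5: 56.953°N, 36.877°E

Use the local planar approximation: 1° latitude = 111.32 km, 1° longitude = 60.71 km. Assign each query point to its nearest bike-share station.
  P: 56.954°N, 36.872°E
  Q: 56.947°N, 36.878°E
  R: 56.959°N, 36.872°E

P at 56.954°N, 36.872°E:
  N1: 0.126798 km
  N2: 0.355348 km
  N3: 0.738707 km
  N4: 0.253597 km
  N5: 0.323318 km
  → nearest: N1 (0.126798 km)
Q at 56.947°N, 36.878°E:
  N1: 0.940872 km
  N2: 0.658908 km
  N3: 0.253597 km
  N4: 0.607268 km
  N5: 0.670673 km
  → nearest: N3 (0.253597 km)
R at 56.959°N, 36.872°E:
  N1: 0.449400 km
  N2: 0.898799 km
  N3: 1.214537 km
  N4: 0.788643 km
  N5: 0.733662 km
  → nearest: N1 (0.449400 km)

P→N1; Q→N3; R→N1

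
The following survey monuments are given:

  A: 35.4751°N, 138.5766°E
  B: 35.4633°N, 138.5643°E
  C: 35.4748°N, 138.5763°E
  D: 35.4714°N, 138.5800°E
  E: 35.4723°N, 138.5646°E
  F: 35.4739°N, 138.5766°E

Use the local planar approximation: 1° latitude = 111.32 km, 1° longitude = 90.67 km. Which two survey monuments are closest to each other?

Pairwise distances:
A–C: 0.0431 km
C–F: 0.1038 km
A–F: 0.1336 km
D–F: 0.4153 km
C–D: 0.5058 km
A–D: 0.5145 km
B–E: 1.0022 km
C–E: 1.0967 km
E–F: 1.1025 km
A–E: 1.1318 km
D–E: 1.3999 km
B–F: 1.6236 km
B–C: 1.6801 km
B–D: 1.6851 km
A–B: 1.7231 km
Closest pair: A–C at 0.0431 km.

A and C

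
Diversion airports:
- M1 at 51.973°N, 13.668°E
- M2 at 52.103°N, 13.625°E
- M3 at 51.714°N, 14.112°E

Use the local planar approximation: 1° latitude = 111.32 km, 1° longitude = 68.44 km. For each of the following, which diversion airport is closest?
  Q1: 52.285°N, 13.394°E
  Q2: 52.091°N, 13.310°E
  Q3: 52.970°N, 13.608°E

Q1 at 52.285°N, 13.394°E:
  M1: √((-0.312·111.32)² + (0.274·68.44)²) = √(1206.30071 + 351.65851) = 39.471 km
  M2: √((-0.182·111.32)² + (0.231·68.44)²) = √(410.47732 + 249.94472) = 25.699 km
  M3: √((-0.571·111.32)² + (0.718·68.44)²) = √(4040.34650 + 2414.73174) = 80.344 km
  → nearest: M2 (25.699 km)
Q2 at 52.091°N, 13.310°E:
  M1: √((-0.118·111.32)² + (0.358·68.44)²) = √(172.54819 + 600.32448) = 27.801 km
  M2: √((0.012·111.32)² + (0.315·68.44)²) = √(1.78447 + 464.77323) = 21.600 km
  M3: √((-0.377·111.32)² + (0.802·68.44)²) = √(1761.28281 + 3012.78915) = 69.095 km
  → nearest: M2 (21.600 km)
Q3 at 52.970°N, 13.608°E:
  M1: √((-0.997·111.32)² + (0.060·68.44)²) = √(12317.90107 + 16.86252) = 111.062 km
  M2: √((-0.867·111.32)² + (0.017·68.44)²) = √(9315.03713 + 1.35369) = 96.521 km
  M3: √((-1.256·111.32)² + (0.504·68.44)²) = √(19549.05075 + 1189.81948) = 144.010 km
  → nearest: M2 (96.521 km)

Q1→M2; Q2→M2; Q3→M2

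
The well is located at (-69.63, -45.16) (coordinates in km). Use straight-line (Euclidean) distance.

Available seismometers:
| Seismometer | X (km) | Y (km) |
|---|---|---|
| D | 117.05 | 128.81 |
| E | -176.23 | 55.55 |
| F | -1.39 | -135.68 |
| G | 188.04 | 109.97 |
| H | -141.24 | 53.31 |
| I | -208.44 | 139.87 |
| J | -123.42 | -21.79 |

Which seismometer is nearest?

J

Distances from (-69.63, -45.16):
D: √((186.68)² + (173.97)²) = √(34849.4224 + 30265.5609) = 255.18 km
E: √((-106.60)² + (100.71)²) = √(11363.5600 + 10142.5041) = 146.65 km
F: √((68.24)² + (-90.52)²) = √(4656.6976 + 8193.8704) = 113.36 km
G: √((257.67)² + (155.13)²) = √(66393.8289 + 24065.3169) = 300.76 km
H: √((-71.61)² + (98.47)²) = √(5127.9921 + 9696.3409) = 121.76 km
I: √((-138.81)² + (185.03)²) = √(19268.2161 + 34236.1009) = 231.31 km
J: √((-53.79)² + (23.37)²) = √(2893.3641 + 546.1569) = 58.65 km
Minimum: J at 58.65 km.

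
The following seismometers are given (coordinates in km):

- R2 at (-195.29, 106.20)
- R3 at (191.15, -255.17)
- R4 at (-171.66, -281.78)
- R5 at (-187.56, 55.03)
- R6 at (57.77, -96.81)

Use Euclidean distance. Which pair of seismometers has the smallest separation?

R2 and R5

Pairwise distances:
R2–R3: √((386.44)² + (-361.37)²) = √(149335.8736 + 130588.2769) = 529.08 km
R2–R4: √((23.63)² + (-387.98)²) = √(558.3769 + 150528.4804) = 388.70 km
R2–R5: √((7.73)² + (-51.17)²) = √(59.7529 + 2618.3689) = 51.75 km
R2–R6: √((253.06)² + (-203.01)²) = √(64039.3636 + 41213.0601) = 324.43 km
R3–R4: √((-362.81)² + (-26.61)²) = √(131631.0961 + 708.0921) = 363.78 km
R3–R5: √((-378.71)² + (310.20)²) = √(143421.2641 + 96224.0400) = 489.54 km
R3–R6: √((-133.38)² + (158.36)²) = √(17790.2244 + 25077.8896) = 207.05 km
R4–R5: √((-15.90)² + (336.81)²) = √(252.8100 + 113440.9761) = 337.19 km
R4–R6: √((229.43)² + (184.97)²) = √(52638.1249 + 34213.9009) = 294.71 km
R5–R6: √((245.33)² + (-151.84)²) = √(60186.8089 + 23055.3856) = 288.52 km
Closest pair: R2–R5 at 51.75 km.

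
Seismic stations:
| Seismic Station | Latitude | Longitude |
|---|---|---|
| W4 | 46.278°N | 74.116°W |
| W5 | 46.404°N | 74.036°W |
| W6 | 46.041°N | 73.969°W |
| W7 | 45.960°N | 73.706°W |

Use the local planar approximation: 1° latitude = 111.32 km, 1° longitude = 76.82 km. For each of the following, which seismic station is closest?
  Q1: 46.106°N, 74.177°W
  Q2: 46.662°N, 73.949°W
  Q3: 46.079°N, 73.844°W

Q1→W6; Q2→W5; Q3→W6

Q1 at 46.106°N, 74.177°W:
  W4: 19.712 km
  W5: 34.897 km
  W6: 17.541 km
  W7: 39.665 km
  → nearest: W6 (17.541 km)
Q2 at 46.662°N, 73.949°W:
  W4: 44.630 km
  W5: 29.488 km
  W6: 69.147 km
  W7: 80.345 km
  → nearest: W5 (29.488 km)
Q3 at 46.079°N, 73.844°W:
  W4: 30.452 km
  W5: 39.070 km
  W6: 10.493 km
  W7: 16.967 km
  → nearest: W6 (10.493 km)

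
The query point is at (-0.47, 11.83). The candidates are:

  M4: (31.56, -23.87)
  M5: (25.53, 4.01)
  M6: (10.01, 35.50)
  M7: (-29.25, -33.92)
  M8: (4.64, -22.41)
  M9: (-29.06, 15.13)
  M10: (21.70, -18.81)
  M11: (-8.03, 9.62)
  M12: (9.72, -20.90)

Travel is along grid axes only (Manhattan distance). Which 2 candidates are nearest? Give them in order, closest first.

M11, M9

Distances from (-0.47, 11.83):
M4: 67.73
M5: 33.82
M6: 34.15
M7: 74.53
M8: 39.35
M9: 31.89
M10: 52.81
M11: 9.77
M12: 42.92
Sorted: M11 (9.77) < M9 (31.89) < M5 (33.82) < M6 (34.15) < …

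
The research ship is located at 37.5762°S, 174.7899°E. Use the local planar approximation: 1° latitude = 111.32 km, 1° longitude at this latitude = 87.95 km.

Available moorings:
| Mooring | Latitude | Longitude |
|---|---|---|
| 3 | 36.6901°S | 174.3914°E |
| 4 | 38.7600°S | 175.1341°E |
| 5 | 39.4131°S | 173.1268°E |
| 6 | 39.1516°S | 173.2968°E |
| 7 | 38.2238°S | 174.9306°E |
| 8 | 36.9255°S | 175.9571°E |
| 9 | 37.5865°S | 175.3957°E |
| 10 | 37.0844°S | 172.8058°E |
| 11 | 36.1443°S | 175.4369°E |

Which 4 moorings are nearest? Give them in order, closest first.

9, 7, 3, 8

Distances from 37.5762°S, 174.7899°E:
3: √((0.8861·111.32)² + (-0.3985·87.95)²) = √(9729.978227 + 1228.367561) = 104.6821 km
4: √((-1.1838·111.32)² + (0.3442·87.95)²) = √(17366.130753 + 916.417596) = 135.2130 km
5: √((-1.8369·111.32)² + (-1.6631·87.95)²) = √(41813.586837 + 21394.809048) = 251.4128 km
6: √((-1.5754·111.32)² + (-1.4931·87.95)²) = √(30755.874323 + 17244.455206) = 219.0898 km
7: √((-0.6476·111.32)² + (0.1407·87.95)²) = √(5197.088058 + 153.129859) = 73.1452 km
8: √((0.6507·111.32)² + (1.1672·87.95)²) = √(5246.963086 + 10538.098299) = 125.6386 km
9: √((-0.0103·111.32)² + (0.6058·87.95)²) = √(1.314682 + 2838.770122) = 53.2924 km
10: √((0.4918·111.32)² + (-1.9841·87.95)²) = √(2997.253280 + 30450.806658) = 182.8881 km
11: √((1.4319·111.32)² + (0.6470·87.95)²) = √(25408.075631 + 3238.025383) = 169.2516 km
Sorted: 9 (53.2924 km) < 7 (73.1452 km) < 3 (104.6821 km) < 8 (125.6386 km) < 4 (135.2130 km) < 11 (169.2516 km) < …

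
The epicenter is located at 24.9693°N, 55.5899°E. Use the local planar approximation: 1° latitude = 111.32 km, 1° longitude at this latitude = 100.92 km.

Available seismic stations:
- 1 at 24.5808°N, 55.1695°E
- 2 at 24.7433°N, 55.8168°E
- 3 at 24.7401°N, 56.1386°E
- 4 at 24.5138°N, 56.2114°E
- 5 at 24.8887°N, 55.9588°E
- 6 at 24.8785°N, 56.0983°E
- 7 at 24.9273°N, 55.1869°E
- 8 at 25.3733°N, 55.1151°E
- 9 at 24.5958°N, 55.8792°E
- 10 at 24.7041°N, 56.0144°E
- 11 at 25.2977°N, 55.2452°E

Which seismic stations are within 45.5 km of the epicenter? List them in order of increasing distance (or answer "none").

2, 5, 7

Distances from 24.9693°N, 55.5899°E:
1: √((-0.3885·111.32)² + (-0.4204·100.92)²) = √(1870.373935 + 1800.030643) = 60.5839 km
2: √((-0.2260·111.32)² + (0.2269·100.92)²) = √(632.941065 + 524.352660) = 34.0190 km
3: √((-0.2292·111.32)² + (0.5487·100.92)²) = √(650.991956 + 3066.368918) = 60.9702 km
4: √((-0.4555·111.32)² + (0.6215·100.92)²) = √(2571.124803 + 3934.021686) = 80.6545 km
5: √((-0.0806·111.32)² + (0.3689·100.92)²) = √(80.503818 + 1386.027331) = 38.2953 km
6: √((-0.0908·111.32)² + (0.5084·100.92)²) = √(102.168753 + 2632.482953) = 52.2939 km
7: √((-0.0420·111.32)² + (-0.4030·100.92)²) = √(21.859739 + 1654.110719) = 40.9386 km
8: √((0.4040·111.32)² + (-0.4748·100.92)²) = √(2022.595914 + 2296.021256) = 65.7162 km
9: √((-0.3735·111.32)² + (0.2893·100.92)²) = √(1728.731747 + 852.415525) = 50.8050 km
10: √((-0.2652·111.32)² + (0.4245·100.92)²) = √(871.552263 + 1835.311867) = 52.0275 km
11: √((0.3284·111.32)² + (-0.3447·100.92)²) = √(1336.449929 + 1210.143996) = 50.4638 km
Threshold 45.5 km: 2 (34.0190 km), 5 (38.2953 km), 7 (40.9386 km) are within range.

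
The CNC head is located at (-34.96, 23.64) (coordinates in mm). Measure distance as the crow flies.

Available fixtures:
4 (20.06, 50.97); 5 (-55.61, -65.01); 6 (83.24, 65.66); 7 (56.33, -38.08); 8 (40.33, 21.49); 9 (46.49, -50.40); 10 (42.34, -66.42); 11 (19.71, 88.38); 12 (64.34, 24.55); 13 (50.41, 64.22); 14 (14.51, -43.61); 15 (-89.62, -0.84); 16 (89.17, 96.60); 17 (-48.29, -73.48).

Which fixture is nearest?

15

Distances from (-34.96, 23.64):
4: √((55.02)² + (27.33)²) = √(3027.2004 + 746.9289) = 61.43 mm
5: √((-20.65)² + (-88.65)²) = √(426.4225 + 7858.8225) = 91.02 mm
6: √((118.20)² + (42.02)²) = √(13971.2400 + 1765.6804) = 125.45 mm
7: √((91.29)² + (-61.72)²) = √(8333.8641 + 3809.3584) = 110.20 mm
8: √((75.29)² + (-2.15)²) = √(5668.5841 + 4.6225) = 75.32 mm
9: √((81.45)² + (-74.04)²) = √(6634.1025 + 5481.9216) = 110.07 mm
10: √((77.30)² + (-90.06)²) = √(5975.2900 + 8110.8036) = 118.68 mm
11: √((54.67)² + (64.74)²) = √(2988.8089 + 4191.2676) = 84.74 mm
12: √((99.30)² + (0.91)²) = √(9860.4900 + 0.8281) = 99.30 mm
13: √((85.37)² + (40.58)²) = √(7288.0369 + 1646.7364) = 94.52 mm
14: √((49.47)² + (-67.25)²) = √(2447.2809 + 4522.5625) = 83.49 mm
15: √((-54.66)² + (-24.48)²) = √(2987.7156 + 599.2704) = 59.89 mm
16: √((124.13)² + (72.96)²) = √(15408.2569 + 5323.1616) = 143.98 mm
17: √((-13.33)² + (-97.12)²) = √(177.6889 + 9432.2944) = 98.03 mm
Minimum: 15 at 59.89 mm.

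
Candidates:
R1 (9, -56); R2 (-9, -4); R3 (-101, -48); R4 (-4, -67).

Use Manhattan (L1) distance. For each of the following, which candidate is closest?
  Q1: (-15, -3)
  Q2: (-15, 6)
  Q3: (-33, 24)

Q1→R2; Q2→R2; Q3→R2

Q1 at (-15, -3):
  R1: 77
  R2: 7
  R3: 131
  R4: 75
  → nearest: R2 (7)
Q2 at (-15, 6):
  R1: 86
  R2: 16
  R3: 140
  R4: 84
  → nearest: R2 (16)
Q3 at (-33, 24):
  R1: 122
  R2: 52
  R3: 140
  R4: 120
  → nearest: R2 (52)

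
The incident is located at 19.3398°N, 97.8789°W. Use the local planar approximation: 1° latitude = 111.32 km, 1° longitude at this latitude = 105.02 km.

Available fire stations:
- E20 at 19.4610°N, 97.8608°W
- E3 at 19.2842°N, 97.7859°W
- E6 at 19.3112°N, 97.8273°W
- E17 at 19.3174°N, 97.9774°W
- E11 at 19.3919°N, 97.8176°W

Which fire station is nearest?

Distances from 19.3398°N, 97.8789°W:
E20: √((0.1212·111.32)² + (0.0181·105.02)²) = √(182.033632 + 3.613276) = 13.6252 km
E3: √((-0.0556·111.32)² + (0.0930·105.02)²) = √(38.308573 + 95.391554) = 11.5629 km
E6: √((-0.0286·111.32)² + (0.0516·105.02)²) = √(10.136277 + 29.365908) = 6.2851 km
E17: √((-0.0224·111.32)² + (-0.0985·105.02)²) = √(6.217881 + 107.008060) = 10.6408 km
E11: √((0.0521·111.32)² + (0.0613·105.02)²) = √(33.637355 + 41.444316) = 8.6650 km
Minimum: E6 at 6.2851 km.

E6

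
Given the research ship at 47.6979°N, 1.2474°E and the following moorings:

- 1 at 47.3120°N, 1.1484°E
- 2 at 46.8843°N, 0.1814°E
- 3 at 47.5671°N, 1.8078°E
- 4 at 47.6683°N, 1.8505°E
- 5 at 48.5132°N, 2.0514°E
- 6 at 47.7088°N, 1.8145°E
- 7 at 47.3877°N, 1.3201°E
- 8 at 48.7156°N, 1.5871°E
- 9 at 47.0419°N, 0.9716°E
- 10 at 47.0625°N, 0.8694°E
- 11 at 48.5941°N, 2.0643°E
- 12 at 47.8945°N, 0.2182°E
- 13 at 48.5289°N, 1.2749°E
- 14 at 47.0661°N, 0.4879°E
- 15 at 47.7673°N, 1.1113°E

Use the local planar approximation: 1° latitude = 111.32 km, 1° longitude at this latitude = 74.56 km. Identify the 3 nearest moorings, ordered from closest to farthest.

15, 7, 6

Distances from 47.6979°N, 1.2474°E:
1: 43.5879 km
2: 120.4995 km
3: 44.2478 km
4: 45.0877 km
5: 108.7694 km
6: 42.3004 km
7: 34.9543 km
8: 116.0871 km
9: 75.8660 km
10: 76.1409 km
11: 116.8882 km
12: 79.7970 km
13: 92.5296 km
14: 90.2959 km
15: 12.7538 km
Sorted: 15 (12.7538 km) < 7 (34.9543 km) < 6 (42.3004 km) < 1 (43.5879 km) < 3 (44.2478 km) < …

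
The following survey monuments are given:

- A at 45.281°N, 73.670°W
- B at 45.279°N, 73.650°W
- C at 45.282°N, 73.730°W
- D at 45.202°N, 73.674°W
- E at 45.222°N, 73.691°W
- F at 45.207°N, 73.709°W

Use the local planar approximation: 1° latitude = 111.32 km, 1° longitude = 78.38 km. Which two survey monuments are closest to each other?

Pairwise distances:
A–B: √((-0.002·111.32)² + (0.020·78.38)²) = √(0.04957 + 2.45737) = 1.583 km
E–F: √((-0.015·111.32)² + (-0.018·78.38)²) = √(2.78823 + 1.99047) = 2.186 km
D–E: √((0.020·111.32)² + (-0.017·78.38)²) = √(4.95686 + 1.77545) = 2.595 km
D–F: √((0.005·111.32)² + (-0.035·78.38)²) = √(0.30980 + 7.52569) = 2.799 km
A–C: √((0.001·111.32)² + (-0.060·78.38)²) = √(0.01239 + 22.11633) = 4.704 km
B–C: √((0.003·111.32)² + (-0.080·78.38)²) = √(0.11153 + 39.31792) = 6.279 km
A–E: √((-0.059·111.32)² + (-0.021·78.38)²) = √(43.13705 + 2.70925) = 6.771 km
B–E: √((-0.057·111.32)² + (-0.041·78.38)²) = √(40.26207 + 10.32710) = 7.113 km
C–E: √((-0.060·111.32)² + (0.039·78.38)²) = √(44.61171 + 9.34415) = 7.345 km
C–F: √((-0.075·111.32)² + (0.021·78.38)²) = √(69.70580 + 2.70925) = 8.510 km
B–D: √((-0.077·111.32)² + (-0.024·78.38)²) = √(73.47301 + 3.53861) = 8.776 km
A–F: √((-0.074·111.32)² + (-0.039·78.38)²) = √(67.85937 + 9.34415) = 8.787 km
A–D: √((-0.079·111.32)² + (-0.004·78.38)²) = √(77.33936 + 0.09829) = 8.800 km
B–F: √((-0.072·111.32)² + (-0.059·78.38)²) = √(64.24087 + 21.38526) = 9.253 km
C–D: √((-0.080·111.32)² + (0.056·78.38)²) = √(79.30971 + 19.26578) = 9.929 km
Closest pair: A–B at 1.583 km.

A and B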